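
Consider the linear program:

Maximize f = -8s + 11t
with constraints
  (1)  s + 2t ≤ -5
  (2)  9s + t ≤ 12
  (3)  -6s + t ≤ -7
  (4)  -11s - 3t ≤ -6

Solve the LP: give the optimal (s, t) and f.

Corner points and f = -8s + 11t:
  (29/17, -57/17) → f = -859/17
  (27/19, -61/19) → f = -887/19
  (15/8, -39/8) → f = -549/8

s = 27/19, t = -61/19, maximum f = -887/19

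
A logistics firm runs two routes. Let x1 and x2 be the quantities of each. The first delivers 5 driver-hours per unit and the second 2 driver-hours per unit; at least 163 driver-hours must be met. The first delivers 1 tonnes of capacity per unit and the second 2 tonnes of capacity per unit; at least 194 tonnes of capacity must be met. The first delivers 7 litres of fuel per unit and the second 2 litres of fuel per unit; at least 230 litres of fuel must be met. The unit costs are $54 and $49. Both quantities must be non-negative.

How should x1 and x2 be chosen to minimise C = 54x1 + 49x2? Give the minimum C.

Extreme points and C = 54x1 + 49x2:
  (0, 115) → C = 5635
  (194, 0) → C = 10476
  (6, 94) → C = 4930
The feasible region is unbounded (it extends along (0, 1), (1, 0)), but C strictly increases along every unbounded feasible direction, so there is no improving ray and the minimum is attained at a vertex.

x1 = 6, x2 = 94, minimum C = 4930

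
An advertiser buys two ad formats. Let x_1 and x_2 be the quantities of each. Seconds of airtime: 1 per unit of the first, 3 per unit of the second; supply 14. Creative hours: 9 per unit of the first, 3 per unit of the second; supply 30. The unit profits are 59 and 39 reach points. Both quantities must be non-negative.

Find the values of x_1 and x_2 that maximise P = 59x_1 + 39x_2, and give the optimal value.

x_1 = 2, x_2 = 4, maximum P = 274

Extreme points and P = 59x_1 + 39x_2:
  (0, 0) → P = 0
  (0, 14/3) → P = 182
  (10/3, 0) → P = 590/3
  (2, 4) → P = 274

The binding constraints are x_1 + 3x_2 = 14 and 9x_1 + 3x_2 = 30.
Solving simultaneously gives x_1 = 2, x_2 = 4.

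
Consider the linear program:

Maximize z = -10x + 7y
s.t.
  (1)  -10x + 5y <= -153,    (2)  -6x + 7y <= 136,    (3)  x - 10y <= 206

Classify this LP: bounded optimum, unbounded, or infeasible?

bounded optimum

Feasible corners and z = -10x + 7y:
  (1751/40, 1139/20) → z = -391/10
  (100/19, -1907/95) → z = -18349/95
The feasible region has finitely many vertices and no improving ray; the maximum is -391/10 at (1751/40, 1139/20).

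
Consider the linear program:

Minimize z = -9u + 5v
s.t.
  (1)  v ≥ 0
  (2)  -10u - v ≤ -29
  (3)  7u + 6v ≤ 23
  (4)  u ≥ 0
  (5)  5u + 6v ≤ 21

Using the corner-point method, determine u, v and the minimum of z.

Extreme points and z = -9u + 5v:
  (29/10, 0) → z = -261/10
  (23/7, 0) → z = -207/7
  (151/53, 27/53) → z = -1224/53

u = 23/7, v = 0, minimum z = -207/7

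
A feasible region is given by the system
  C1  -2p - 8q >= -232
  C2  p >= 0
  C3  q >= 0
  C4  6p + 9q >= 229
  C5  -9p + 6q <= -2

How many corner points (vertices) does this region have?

Intersecting each pair of boundary lines and keeping only the points that satisfy every inequality leaves:
  (116, 0)
  (352/21, 521/21)
  (229/6, 0)
  (464/39, 683/39)

4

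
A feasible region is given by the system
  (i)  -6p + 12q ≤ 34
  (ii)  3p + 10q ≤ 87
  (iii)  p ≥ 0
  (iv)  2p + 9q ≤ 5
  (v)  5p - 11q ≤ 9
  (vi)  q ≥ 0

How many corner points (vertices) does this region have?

4

Intersecting each pair of boundary lines and keeping only the points that satisfy every inequality leaves:
  (0, 5/9)
  (0, 0)
  (136/67, 7/67)
  (9/5, 0)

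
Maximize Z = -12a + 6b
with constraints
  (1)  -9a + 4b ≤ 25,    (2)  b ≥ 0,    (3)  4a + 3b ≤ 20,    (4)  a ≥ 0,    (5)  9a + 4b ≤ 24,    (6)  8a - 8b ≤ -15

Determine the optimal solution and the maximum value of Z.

Corner points and Z = -12a + 6b:
  (0, 6) → Z = 36
  (0, 15/8) → Z = 45/4
  (33/26, 327/104) → Z = 189/52

At the optimal vertex, a = 0 and 9a + 4b = 24.
Solving simultaneously gives a = 0, b = 6.

a = 0, b = 6, maximum Z = 36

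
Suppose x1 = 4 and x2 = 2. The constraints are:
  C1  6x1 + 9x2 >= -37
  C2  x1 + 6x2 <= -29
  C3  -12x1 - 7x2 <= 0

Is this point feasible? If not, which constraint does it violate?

not feasible — violates C2

Constraint C2: x1 + 6x2 = 16, which is not ≤ -29. All other constraints are satisfied.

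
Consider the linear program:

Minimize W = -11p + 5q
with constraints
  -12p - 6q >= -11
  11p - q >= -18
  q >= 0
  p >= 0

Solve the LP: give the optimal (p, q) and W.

Corner points and W = -11p + 5q:
  (11/12, 0) → W = -121/12
  (0, 11/6) → W = 55/6
  (0, 0) → W = 0

At the optimal vertex, -12p - 6q = -11 and q = 0.
Solving simultaneously gives p = 11/12, q = 0.

p = 11/12, q = 0, minimum W = -121/12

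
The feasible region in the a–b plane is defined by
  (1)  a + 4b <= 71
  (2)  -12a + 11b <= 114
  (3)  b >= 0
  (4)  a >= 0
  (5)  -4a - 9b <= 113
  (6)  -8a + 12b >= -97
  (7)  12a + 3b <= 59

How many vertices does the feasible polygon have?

Intersecting each pair of boundary lines and keeping only the points that satisfy every inequality leaves:
  (0, 114/11)
  (307/168, 173/14)
  (0, 0)
  (59/12, 0)

4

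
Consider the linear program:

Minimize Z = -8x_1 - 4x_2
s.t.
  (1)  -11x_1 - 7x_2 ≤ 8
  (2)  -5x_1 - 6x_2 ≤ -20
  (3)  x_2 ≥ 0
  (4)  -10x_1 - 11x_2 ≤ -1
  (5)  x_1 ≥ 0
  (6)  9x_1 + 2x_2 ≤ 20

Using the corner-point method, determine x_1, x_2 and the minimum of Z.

Corner points and Z = -8x_1 - 4x_2:
  (0, 10/3) → Z = -40/3
  (20/11, 20/11) → Z = -240/11
  (0, 10) → Z = -40

The binding constraints are x_1 = 0 and 9x_1 + 2x_2 = 20.
Solving simultaneously gives x_1 = 0, x_2 = 10.

x_1 = 0, x_2 = 10, minimum Z = -40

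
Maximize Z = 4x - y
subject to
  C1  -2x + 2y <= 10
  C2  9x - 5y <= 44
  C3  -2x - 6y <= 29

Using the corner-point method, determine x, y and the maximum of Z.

Feasible corners and Z = 4x - y:
  (69/4, 89/4) → Z = 187/4
  (-59/8, -19/8) → Z = -217/8
  (119/64, -349/64) → Z = 825/64

The optimum lies where -2x + 2y = 10 and 9x - 5y = 44.
Solving simultaneously gives x = 69/4, y = 89/4.

x = 69/4, y = 89/4, maximum Z = 187/4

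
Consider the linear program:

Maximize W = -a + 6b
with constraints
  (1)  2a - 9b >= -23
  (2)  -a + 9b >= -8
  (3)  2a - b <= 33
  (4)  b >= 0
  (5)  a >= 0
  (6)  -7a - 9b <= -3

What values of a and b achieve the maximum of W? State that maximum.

a = 20, b = 7, maximum W = 22

Vertices and W = -a + 6b:
  (20, 7) → W = 22
  (0, 23/9) → W = 46/3
  (17, 1) → W = -11
  (8, 0) → W = -8
  (3/7, 0) → W = -3/7
  (0, 1/3) → W = 2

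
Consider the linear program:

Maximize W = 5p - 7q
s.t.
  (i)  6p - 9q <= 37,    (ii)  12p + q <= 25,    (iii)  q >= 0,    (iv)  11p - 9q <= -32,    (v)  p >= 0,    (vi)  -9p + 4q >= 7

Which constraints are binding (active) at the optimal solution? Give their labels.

Vertices and W = 5p - 7q:
  (193/119, 659/119) → W = -3648/119
  (0, 25) → W = -175
  (0, 32/9) → W = -224/9

The maximum is at (0, 32/9). Substituting into each constraint, equality holds for (iv) and (v); the remaining constraints have slack.

(iv) and (v)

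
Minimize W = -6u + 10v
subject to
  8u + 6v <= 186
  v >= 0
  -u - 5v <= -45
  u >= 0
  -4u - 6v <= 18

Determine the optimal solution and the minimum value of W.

u = 330/17, v = 87/17, minimum W = -1110/17

Corner points and W = -6u + 10v:
  (330/17, 87/17) → W = -1110/17
  (0, 31) → W = 310
  (0, 9) → W = 90

At the optimal vertex, 8u + 6v = 186 and -u - 5v = -45.
Solving simultaneously gives u = 330/17, v = 87/17.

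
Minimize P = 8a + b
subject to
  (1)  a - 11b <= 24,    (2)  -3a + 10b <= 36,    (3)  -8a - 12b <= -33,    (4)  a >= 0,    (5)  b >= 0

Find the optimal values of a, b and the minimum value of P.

Feasible corners and P = 8a + b:
  (24, 0) → P = 192
  (0, 18/5) → P = 18/5
  (0, 11/4) → P = 11/4
  (33/8, 0) → P = 33
The feasible region is unbounded (it extends along (11, 1), (10, 3)), but P strictly increases along every unbounded feasible direction, so there is no improving ray and the minimum is attained at a vertex.

a = 0, b = 11/4, minimum P = 11/4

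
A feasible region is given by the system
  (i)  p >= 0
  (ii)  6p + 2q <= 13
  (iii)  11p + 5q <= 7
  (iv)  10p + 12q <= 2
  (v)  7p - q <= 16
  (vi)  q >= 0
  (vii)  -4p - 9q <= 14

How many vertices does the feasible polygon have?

3

The feasible vertices (each the meet of two boundaries and inside every other half-plane) are:
  (0, 1/6)
  (0, 0)
  (1/5, 0)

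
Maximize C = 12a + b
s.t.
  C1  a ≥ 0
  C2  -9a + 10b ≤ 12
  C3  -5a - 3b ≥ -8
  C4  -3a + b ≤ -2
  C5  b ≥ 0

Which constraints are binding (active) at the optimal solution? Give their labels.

C3 and C5

Extreme points and C = 12a + b:
  (1, 1) → C = 13
  (8/5, 0) → C = 96/5
  (2/3, 0) → C = 8

The maximum is at (8/5, 0). Substituting into each constraint, equality holds for C3 and C5; the remaining constraints have slack.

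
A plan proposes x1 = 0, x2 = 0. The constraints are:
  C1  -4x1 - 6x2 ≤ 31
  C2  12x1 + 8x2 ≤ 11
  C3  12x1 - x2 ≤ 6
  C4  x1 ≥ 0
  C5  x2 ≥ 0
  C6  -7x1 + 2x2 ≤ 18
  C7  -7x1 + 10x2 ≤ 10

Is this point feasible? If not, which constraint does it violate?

feasible

C1: 0 ≤ 31 ✓
C2: 0 ≤ 11 ✓
C3: 0 ≤ 6 ✓
C4: 0 ≥ 0 ✓
C5: 0 ≥ 0 ✓
C6: 0 ≤ 18 ✓
C7: 0 ≤ 10 ✓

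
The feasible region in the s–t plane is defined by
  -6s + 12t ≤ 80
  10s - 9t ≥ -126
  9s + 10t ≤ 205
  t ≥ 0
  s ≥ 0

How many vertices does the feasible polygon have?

Intersecting each pair of boundary lines and keeping only the points that satisfy every inequality leaves:
  (415/42, 325/28)
  (0, 20/3)
  (205/9, 0)
  (0, 0)

4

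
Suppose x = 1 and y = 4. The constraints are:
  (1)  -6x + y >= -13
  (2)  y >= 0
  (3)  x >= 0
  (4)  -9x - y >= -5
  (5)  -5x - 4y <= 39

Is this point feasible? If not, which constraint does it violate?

Constraint (4): -9x - y = -13, which is not ≥ -5. All other constraints are satisfied.

not feasible — violates (4)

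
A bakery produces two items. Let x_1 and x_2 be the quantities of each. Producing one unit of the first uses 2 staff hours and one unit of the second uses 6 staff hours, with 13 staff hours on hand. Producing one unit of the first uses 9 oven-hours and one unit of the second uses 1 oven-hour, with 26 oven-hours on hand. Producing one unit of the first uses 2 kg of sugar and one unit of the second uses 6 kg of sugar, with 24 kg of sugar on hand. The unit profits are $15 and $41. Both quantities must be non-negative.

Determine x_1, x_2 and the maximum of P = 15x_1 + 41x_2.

x_1 = 11/4, x_2 = 5/4, maximum P = 185/2

Feasible corners and P = 15x_1 + 41x_2:
  (0, 0) → P = 0
  (0, 13/6) → P = 533/6
  (26/9, 0) → P = 130/3
  (11/4, 5/4) → P = 185/2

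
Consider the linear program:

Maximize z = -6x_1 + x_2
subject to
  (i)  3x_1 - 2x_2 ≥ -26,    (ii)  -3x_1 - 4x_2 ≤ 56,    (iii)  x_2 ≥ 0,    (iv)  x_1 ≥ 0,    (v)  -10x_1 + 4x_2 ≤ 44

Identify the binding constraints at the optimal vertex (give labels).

(iv) and (v)

Feasible corners and z = -6x_1 + x_2:
  (2, 16) → z = 4
  (0, 0) → z = 0
  (0, 11) → z = 11
The feasible region is unbounded (it extends along (2, 3), (1, 0)), but z strictly decreases along every unbounded feasible direction, so there is no improving ray and the maximum is attained at a vertex.

The maximum is at (0, 11). Substituting into each constraint, equality holds for (iv) and (v); the remaining constraints have slack.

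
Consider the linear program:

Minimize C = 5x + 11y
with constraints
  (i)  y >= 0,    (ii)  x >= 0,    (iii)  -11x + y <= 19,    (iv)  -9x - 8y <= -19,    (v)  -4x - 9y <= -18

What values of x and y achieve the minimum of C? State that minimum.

Feasible corners and C = 5x + 11y:
  (9/2, 0) → C = 45/2
  (0, 19) → C = 209
  (0, 19/8) → C = 209/8
  (27/49, 86/49) → C = 1081/49
The feasible region is unbounded (it extends along (1, 11), (1, 0)), but C strictly increases along every unbounded feasible direction, so there is no improving ray and the minimum is attained at a vertex.

x = 27/49, y = 86/49, minimum C = 1081/49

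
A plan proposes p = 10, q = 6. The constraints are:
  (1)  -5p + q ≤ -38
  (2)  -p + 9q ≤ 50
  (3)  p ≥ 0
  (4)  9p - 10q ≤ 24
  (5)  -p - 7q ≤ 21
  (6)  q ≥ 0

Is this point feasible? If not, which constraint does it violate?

not feasible — violates (4)

Constraint (4): 9p - 10q = 30, which is not ≤ 24. All other constraints are satisfied.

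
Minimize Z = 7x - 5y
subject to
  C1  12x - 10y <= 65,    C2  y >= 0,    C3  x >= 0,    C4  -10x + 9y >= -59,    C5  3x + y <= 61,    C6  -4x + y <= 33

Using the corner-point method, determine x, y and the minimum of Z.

x = 4, y = 49, minimum Z = -217

Feasible corners and Z = 7x - 5y:
  (65/12, 0) → Z = 455/12
  (225/14, 179/14) → Z = 340/7
  (0, 0) → Z = 0
  (0, 33) → Z = -165
  (4, 49) → Z = -217

The binding constraints are 3x + y = 61 and -4x + y = 33.
Solving simultaneously gives x = 4, y = 49.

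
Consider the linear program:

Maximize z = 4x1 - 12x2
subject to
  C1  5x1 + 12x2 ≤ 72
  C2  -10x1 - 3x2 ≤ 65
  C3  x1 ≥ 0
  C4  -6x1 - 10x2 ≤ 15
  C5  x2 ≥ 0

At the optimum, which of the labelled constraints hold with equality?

Vertices and z = 4x1 - 12x2:
  (0, 6) → z = -72
  (72/5, 0) → z = 288/5
  (0, 0) → z = 0

The maximum is at (72/5, 0). Substituting into each constraint, equality holds for C1 and C5; the remaining constraints have slack.

C1 and C5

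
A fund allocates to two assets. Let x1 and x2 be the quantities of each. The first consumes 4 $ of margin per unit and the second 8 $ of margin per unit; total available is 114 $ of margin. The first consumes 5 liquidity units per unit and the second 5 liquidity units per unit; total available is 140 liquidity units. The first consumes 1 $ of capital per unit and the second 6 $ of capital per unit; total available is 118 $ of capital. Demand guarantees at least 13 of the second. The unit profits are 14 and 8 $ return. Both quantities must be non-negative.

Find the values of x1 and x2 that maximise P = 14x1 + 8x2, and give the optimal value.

x1 = 5/2, x2 = 13, maximum P = 139

Vertices and P = 14x1 + 8x2:
  (0, 57/4) → P = 114
  (0, 13) → P = 104
  (5/2, 13) → P = 139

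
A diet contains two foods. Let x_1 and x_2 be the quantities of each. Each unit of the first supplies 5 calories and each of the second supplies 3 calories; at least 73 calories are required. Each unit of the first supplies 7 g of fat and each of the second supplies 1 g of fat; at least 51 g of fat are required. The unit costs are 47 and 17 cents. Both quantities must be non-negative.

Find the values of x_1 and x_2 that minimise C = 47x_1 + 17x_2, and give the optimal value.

Extreme points and C = 47x_1 + 17x_2:
  (0, 51) → C = 867
  (73/5, 0) → C = 3431/5
  (5, 16) → C = 507
The feasible region is unbounded (it extends along (0, 1), (1, 0)), but C strictly increases along every unbounded feasible direction, so there is no improving ray and the minimum is attained at a vertex.

The optimum lies where 5x_1 + 3x_2 = 73 and 7x_1 + x_2 = 51.
Solving simultaneously gives x_1 = 5, x_2 = 16.

x_1 = 5, x_2 = 16, minimum C = 507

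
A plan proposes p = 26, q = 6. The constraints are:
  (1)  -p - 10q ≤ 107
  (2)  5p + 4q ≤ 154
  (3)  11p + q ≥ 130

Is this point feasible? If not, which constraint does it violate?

(1): -86 ≤ 107 ✓
(2): 154 ≤ 154 ✓
(3): 292 ≥ 130 ✓

feasible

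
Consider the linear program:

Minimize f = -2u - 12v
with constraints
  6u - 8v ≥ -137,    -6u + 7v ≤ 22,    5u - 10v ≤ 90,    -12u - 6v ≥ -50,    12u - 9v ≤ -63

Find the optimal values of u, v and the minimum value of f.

u = -81/10, v = -19/5, minimum f = 309/5

The optimum lies where -6u + 7v = 22 and 12u - 9v = -63.
Solving simultaneously gives u = -81/10, v = -19/5.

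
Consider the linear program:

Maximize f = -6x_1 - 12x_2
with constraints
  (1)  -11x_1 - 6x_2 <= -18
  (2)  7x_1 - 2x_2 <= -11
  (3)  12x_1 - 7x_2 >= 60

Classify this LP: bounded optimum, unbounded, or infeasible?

The boundaries -11x_1 - 6x_2 = -18 and 7x_1 - 2x_2 = -11 meet at (-15/32, 247/64), but that point violates 12x_1 - 7x_2 ≥ 60. Every candidate vertex is excluded by some other constraint, so the feasible region is empty.

infeasible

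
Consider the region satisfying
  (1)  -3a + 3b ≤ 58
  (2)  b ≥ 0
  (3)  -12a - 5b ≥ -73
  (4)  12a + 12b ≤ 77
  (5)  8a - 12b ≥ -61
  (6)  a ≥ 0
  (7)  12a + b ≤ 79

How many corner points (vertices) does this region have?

Of the 21 pairwise boundary intersections, those satisfying every inequality are:
  (73/12, 0)
  (0, 0)
  (491/84, 4/7)
  (4/5, 337/60)
  (0, 61/12)

5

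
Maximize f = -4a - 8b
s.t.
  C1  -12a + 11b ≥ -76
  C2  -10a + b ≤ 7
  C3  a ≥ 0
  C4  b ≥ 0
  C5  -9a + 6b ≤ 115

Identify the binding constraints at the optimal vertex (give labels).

Extreme points and f = -4a - 8b:
  (19/3, 0) → f = -76/3
  (0, 7) → f = -56
  (73/51, 1087/51) → f = -2996/17
  (0, 0) → f = 0
The feasible region is unbounded (it extends along (2, 3), (11, 12)), but f strictly decreases along every unbounded feasible direction, so there is no improving ray and the maximum is attained at a vertex.

The maximum is at (0, 0). Substituting into each constraint, equality holds for C3 and C4; the remaining constraints have slack.

C3 and C4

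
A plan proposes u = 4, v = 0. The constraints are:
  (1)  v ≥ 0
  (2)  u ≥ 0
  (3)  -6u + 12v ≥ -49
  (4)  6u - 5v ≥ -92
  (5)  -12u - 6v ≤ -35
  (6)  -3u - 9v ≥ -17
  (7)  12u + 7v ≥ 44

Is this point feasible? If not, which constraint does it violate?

feasible

(1): 0 ≥ 0 ✓
(2): 4 ≥ 0 ✓
(3): -24 ≥ -49 ✓
(4): 24 ≥ -92 ✓
(5): -48 ≤ -35 ✓
(6): -12 ≥ -17 ✓
(7): 48 ≥ 44 ✓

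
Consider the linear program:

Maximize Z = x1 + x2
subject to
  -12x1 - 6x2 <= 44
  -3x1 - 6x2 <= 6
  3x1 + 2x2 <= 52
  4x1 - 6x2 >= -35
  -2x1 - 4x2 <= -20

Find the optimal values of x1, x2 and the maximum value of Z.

x1 = 121/13, x2 = 313/26, maximum Z = 555/26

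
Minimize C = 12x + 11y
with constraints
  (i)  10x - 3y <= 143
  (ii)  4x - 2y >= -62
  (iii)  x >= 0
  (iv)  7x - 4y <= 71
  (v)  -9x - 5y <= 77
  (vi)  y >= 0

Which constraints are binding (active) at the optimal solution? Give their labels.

Feasible corners and C = 12x + 11y:
  (59, 149) → C = 2347
  (359/19, 291/19) → C = 7509/19
  (0, 31) → C = 341
  (0, 0) → C = 0
  (71/7, 0) → C = 852/7

The minimum is at (0, 0). Substituting into each constraint, equality holds for (iii) and (vi); the remaining constraints have slack.

(iii) and (vi)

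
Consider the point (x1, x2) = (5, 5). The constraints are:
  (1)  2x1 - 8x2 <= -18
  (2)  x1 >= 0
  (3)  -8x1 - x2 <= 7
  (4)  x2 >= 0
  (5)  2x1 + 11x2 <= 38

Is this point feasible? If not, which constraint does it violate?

Constraint (5): 2x1 + 11x2 = 65, which is not ≤ 38. All other constraints are satisfied.

not feasible — violates (5)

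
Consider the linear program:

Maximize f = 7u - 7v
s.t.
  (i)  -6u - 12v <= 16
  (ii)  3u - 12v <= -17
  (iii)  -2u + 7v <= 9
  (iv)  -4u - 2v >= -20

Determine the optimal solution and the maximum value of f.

u = 103/27, v = 64/27, maximum f = 91/9

Vertices and f = 7u - 7v:
  (11/3, 7/3) → f = 28/3
  (103/27, 64/27) → f = 91/9
  (61/16, 19/8) → f = 161/16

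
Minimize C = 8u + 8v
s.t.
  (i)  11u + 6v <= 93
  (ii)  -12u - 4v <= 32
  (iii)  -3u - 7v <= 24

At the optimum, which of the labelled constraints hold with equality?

(ii) and (iii)

Corner points and C = 8u + 8v:
  (-141/7, 367/7) → C = 1808/7
  (795/59, -543/59) → C = 2016/59
  (-16/9, -8/3) → C = -320/9

The minimum is at (-16/9, -8/3). Substituting into each constraint, equality holds for (ii) and (iii); the remaining constraints have slack.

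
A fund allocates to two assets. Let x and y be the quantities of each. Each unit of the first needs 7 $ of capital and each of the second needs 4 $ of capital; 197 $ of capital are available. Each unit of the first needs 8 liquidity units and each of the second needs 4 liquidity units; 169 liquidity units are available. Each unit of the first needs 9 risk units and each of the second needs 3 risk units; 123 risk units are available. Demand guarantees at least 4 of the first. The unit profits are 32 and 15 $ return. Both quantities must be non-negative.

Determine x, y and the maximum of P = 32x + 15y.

Vertices and P = 32x + 15y:
  (41/3, 0) → P = 1312/3
  (4, 0) → P = 128
  (4, 29) → P = 563

x = 4, y = 29, maximum P = 563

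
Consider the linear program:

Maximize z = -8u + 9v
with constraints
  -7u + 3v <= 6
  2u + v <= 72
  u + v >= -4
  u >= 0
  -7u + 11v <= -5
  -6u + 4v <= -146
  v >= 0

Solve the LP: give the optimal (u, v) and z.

Corner points and z = -8u + 9v:
  (31, 10) → z = -158
  (36, 0) → z = -288
  (73/3, 0) → z = -584/3

u = 31, v = 10, maximum z = -158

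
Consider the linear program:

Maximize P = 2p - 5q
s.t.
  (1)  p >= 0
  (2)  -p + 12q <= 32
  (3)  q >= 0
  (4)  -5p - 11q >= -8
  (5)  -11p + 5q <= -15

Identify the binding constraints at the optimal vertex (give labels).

(3) and (4)

Corner points and P = 2p - 5q:
  (8/5, 0) → P = 16/5
  (15/11, 0) → P = 30/11
  (205/146, 13/146) → P = 345/146

The maximum is at (8/5, 0). Substituting into each constraint, equality holds for (3) and (4); the remaining constraints have slack.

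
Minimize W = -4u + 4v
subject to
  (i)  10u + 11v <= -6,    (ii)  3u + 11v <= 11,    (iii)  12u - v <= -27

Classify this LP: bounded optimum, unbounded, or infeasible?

From the feasible point (-17/7, 128/77), moving in the direction (-1, -12) keeps every constraint satisfied while W decreases without bound.

unbounded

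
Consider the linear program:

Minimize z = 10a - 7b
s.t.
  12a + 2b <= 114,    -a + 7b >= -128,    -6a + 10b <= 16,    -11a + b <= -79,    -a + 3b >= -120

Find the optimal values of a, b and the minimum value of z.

a = 31/4, b = 25/4, minimum z = 135/4

Corner points and z = 10a - 7b:
  (527/43, -711/43) → z = 10247/43
  (277/33, 73/11) → z = 1237/33
  (425/76, -1329/76) → z = 13553/76
  (31/4, 25/4) → z = 135/4

The optimum lies where -6a + 10b = 16 and -11a + b = -79.
Solving simultaneously gives a = 31/4, b = 25/4.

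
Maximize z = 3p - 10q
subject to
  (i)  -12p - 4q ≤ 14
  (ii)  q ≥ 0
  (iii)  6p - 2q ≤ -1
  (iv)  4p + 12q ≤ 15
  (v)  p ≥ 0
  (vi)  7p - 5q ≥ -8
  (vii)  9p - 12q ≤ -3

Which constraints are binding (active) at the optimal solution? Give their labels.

Vertices and z = 3p - 10q:
  (9/40, 47/40) → z = -443/40
  (0, 1/2) → z = -5
  (0, 5/4) → z = -25/2

The maximum is at (0, 1/2). Substituting into each constraint, equality holds for (iii) and (v); the remaining constraints have slack.

(iii) and (v)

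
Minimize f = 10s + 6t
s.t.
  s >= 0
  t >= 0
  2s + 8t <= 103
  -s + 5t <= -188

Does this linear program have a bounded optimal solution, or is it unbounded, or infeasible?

The boundaries s = 0 and t = 0 meet at (0, 0), but that point violates -s + 5t ≤ -188. Every candidate vertex is excluded by some other constraint, so the feasible region is empty.

infeasible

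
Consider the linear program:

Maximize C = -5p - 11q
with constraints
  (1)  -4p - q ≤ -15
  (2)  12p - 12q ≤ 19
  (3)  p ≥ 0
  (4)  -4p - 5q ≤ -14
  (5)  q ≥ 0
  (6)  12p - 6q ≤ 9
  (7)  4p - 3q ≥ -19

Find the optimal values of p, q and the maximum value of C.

Corner points and C = -5p - 11q:
  (11/4, 4) → C = -231/4
  (13/8, 17/2) → C = -813/8
  (47/4, 22) → C = -1203/4

The binding constraints are -4p - q = -15 and 12p - 6q = 9.
Solving simultaneously gives p = 11/4, q = 4.

p = 11/4, q = 4, maximum C = -231/4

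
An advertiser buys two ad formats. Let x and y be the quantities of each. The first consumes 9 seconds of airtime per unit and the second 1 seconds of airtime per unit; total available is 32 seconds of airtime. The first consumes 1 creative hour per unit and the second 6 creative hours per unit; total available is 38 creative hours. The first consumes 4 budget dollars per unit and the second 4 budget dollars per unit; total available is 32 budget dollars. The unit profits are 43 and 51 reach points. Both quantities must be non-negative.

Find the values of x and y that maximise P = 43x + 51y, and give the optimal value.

x = 2, y = 6, maximum P = 392

Extreme points and P = 43x + 51y:
  (0, 0) → P = 0
  (0, 19/3) → P = 323
  (32/9, 0) → P = 1376/9
  (3, 5) → P = 384
  (2, 6) → P = 392

The binding constraints are x + 6y = 38 and 4x + 4y = 32.
Solving simultaneously gives x = 2, y = 6.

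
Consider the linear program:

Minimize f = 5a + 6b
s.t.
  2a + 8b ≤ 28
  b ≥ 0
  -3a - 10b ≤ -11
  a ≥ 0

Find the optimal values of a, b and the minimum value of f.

a = 0, b = 11/10, minimum f = 33/5

At the optimal vertex, -3a - 10b = -11 and a = 0.
Solving simultaneously gives a = 0, b = 11/10.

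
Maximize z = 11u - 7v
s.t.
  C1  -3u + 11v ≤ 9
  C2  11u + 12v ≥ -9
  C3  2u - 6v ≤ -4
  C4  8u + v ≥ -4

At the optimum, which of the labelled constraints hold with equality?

Corner points and z = 11u - 7v:
  (5/2, 3/2) → z = 17
  (-53/91, 60/91) → z = -1003/91
  (-14/25, 12/25) → z = -238/25

The maximum is at (5/2, 3/2). Substituting into each constraint, equality holds for C1 and C3; the remaining constraints have slack.

C1 and C3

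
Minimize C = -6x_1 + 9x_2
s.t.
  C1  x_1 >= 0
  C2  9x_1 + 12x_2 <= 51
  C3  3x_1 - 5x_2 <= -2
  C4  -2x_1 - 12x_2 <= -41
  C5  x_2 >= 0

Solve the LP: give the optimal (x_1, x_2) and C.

The optimum lies where 9x_1 + 12x_2 = 51 and -2x_1 - 12x_2 = -41.
Solving simultaneously gives x_1 = 10/7, x_2 = 89/28.

x_1 = 10/7, x_2 = 89/28, minimum C = 561/28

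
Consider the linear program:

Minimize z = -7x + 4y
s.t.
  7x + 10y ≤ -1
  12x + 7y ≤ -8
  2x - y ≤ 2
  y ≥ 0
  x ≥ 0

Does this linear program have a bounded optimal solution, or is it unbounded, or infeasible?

infeasible

The boundaries 7x + 10y = -1 and 12x + 7y = -8 meet at (-73/71, 44/71), but that point violates x ≥ 0. Every candidate vertex is excluded by some other constraint, so the feasible region is empty.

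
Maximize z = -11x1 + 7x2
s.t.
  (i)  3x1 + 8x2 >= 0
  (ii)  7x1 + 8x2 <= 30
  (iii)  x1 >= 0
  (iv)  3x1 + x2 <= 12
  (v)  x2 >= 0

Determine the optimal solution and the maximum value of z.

The binding constraints are 7x1 + 8x2 = 30 and x1 = 0.
Solving simultaneously gives x1 = 0, x2 = 15/4.

x1 = 0, x2 = 15/4, maximum z = 105/4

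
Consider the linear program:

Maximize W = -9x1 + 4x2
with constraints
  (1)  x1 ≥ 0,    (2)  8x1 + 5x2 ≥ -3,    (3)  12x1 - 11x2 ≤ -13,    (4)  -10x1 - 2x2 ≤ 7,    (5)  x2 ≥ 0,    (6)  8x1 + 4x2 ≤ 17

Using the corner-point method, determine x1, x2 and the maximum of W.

x1 = 0, x2 = 17/4, maximum W = 17

Corner points and W = -9x1 + 4x2:
  (0, 13/11) → W = 52/11
  (0, 17/4) → W = 17
  (135/136, 77/34) → W = 1/8

At the optimal vertex, x1 = 0 and 8x1 + 4x2 = 17.
Solving simultaneously gives x1 = 0, x2 = 17/4.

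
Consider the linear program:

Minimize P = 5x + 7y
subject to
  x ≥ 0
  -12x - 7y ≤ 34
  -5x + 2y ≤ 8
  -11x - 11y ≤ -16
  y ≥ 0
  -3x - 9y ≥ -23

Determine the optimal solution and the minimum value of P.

x = 16/11, y = 0, minimum P = 80/11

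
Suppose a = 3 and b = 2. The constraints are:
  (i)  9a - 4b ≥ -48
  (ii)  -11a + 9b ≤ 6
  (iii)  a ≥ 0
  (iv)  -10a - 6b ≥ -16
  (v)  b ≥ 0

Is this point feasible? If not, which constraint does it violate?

not feasible — violates (iv)

Constraint (iv): -10a - 6b = -42, which is not ≥ -16. All other constraints are satisfied.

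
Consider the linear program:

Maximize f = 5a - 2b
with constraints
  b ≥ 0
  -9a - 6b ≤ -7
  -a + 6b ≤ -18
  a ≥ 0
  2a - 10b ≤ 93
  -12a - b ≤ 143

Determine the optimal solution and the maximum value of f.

Feasible corners and f = 5a - 2b:
  (18, 0) → f = 90
  (93/2, 0) → f = 465/2
  (189, 57/2) → f = 888

At the optimal vertex, -a + 6b = -18 and 2a - 10b = 93.
Solving simultaneously gives a = 189, b = 57/2.

a = 189, b = 57/2, maximum f = 888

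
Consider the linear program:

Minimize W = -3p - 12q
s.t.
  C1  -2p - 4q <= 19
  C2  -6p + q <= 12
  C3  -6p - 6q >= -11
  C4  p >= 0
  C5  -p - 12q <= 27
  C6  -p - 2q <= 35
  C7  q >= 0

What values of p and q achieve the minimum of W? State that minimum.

Feasible corners and W = -3p - 12q:
  (0, 11/6) → W = -22
  (11/6, 0) → W = -11/2
  (0, 0) → W = 0

p = 0, q = 11/6, minimum W = -22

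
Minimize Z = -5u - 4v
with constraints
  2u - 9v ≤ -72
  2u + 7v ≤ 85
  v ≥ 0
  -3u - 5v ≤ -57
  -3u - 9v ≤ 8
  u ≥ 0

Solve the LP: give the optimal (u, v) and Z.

u = 261/32, v = 157/16, minimum Z = -2561/32

Vertices and Z = -5u - 4v:
  (261/32, 157/16) → Z = -2561/32
  (153/37, 330/37) → Z = -2085/37
  (0, 85/7) → Z = -340/7
  (0, 57/5) → Z = -228/5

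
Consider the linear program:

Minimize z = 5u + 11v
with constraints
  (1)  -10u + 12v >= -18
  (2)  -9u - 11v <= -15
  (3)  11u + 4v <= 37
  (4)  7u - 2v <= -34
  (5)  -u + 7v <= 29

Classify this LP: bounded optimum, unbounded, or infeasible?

The boundaries -10u + 12v = -18 and -9u - 11v = -15 meet at (189/109, -6/109), but that point violates 7u - 2v ≤ -34. Every candidate vertex is excluded by some other constraint, so the feasible region is empty.

infeasible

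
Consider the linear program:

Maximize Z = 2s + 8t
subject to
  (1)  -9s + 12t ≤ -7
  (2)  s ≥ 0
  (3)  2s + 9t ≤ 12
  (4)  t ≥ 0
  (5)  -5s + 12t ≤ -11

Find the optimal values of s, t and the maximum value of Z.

Vertices and Z = 2s + 8t:
  (6, 0) → Z = 12
  (81/23, 38/69) → Z = 790/69
  (11/5, 0) → Z = 22/5

s = 6, t = 0, maximum Z = 12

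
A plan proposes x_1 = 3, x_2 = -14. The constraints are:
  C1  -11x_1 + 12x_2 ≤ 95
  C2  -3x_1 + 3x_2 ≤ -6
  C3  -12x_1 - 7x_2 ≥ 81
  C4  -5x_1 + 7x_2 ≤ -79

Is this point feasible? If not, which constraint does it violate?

not feasible — violates C3

Constraint C3: -12x_1 - 7x_2 = 62, which is not ≥ 81. All other constraints are satisfied.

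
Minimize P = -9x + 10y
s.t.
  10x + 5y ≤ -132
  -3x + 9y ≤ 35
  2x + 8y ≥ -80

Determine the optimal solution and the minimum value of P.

x = -328/35, y = -268/35, minimum P = 272/35

Vertices and P = -9x + 10y:
  (-1363/105, -46/105) → P = 11807/105
  (-328/35, -268/35) → P = 272/35
  (-500/21, -85/21) → P = 3650/21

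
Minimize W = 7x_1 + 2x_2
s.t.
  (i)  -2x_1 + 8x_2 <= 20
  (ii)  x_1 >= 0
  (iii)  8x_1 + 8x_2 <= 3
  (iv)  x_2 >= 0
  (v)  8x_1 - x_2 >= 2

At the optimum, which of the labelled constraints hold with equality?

Extreme points and W = 7x_1 + 2x_2:
  (3/8, 0) → W = 21/8
  (19/72, 1/9) → W = 149/72
  (1/4, 0) → W = 7/4

The minimum is at (1/4, 0). Substituting into each constraint, equality holds for (iv) and (v); the remaining constraints have slack.

(iv) and (v)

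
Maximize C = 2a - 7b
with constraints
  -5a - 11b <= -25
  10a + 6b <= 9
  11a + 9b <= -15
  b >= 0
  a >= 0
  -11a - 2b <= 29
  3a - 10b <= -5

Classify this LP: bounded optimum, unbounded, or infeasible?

The boundaries -11a - 2b = 29 and 3a - 10b = -5 meet at (-75/29, -8/29), but that point violates -5a - 11b ≤ -25. Every candidate vertex is excluded by some other constraint, so the feasible region is empty.

infeasible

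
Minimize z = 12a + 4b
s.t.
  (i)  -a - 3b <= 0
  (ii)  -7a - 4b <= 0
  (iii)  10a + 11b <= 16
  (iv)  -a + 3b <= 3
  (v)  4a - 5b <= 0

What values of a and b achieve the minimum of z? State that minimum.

a = -12/25, b = 21/25, minimum z = -12/5

Corner points and z = 12a + 4b:
  (0, 0) → z = 0
  (-12/25, 21/25) → z = -12/5
  (15/41, 46/41) → z = 364/41
  (40/47, 32/47) → z = 608/47

At the optimal vertex, -7a - 4b = 0 and -a + 3b = 3.
Solving simultaneously gives a = -12/25, b = 21/25.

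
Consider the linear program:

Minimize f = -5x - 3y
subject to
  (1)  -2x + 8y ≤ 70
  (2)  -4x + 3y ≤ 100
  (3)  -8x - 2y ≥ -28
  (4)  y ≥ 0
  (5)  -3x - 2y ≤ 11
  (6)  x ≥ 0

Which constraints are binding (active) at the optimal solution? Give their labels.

(1) and (3)

Corner points and f = -5x - 3y:
  (21/17, 154/17) → f = -567/17
  (0, 35/4) → f = -105/4
  (7/2, 0) → f = -35/2
  (0, 0) → f = 0

The minimum is at (21/17, 154/17). Substituting into each constraint, equality holds for (1) and (3); the remaining constraints have slack.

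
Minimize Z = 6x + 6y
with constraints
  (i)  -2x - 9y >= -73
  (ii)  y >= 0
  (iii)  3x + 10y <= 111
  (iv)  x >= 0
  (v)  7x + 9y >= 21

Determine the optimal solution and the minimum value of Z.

Extreme points and Z = 6x + 6y:
  (73/2, 0) → Z = 219
  (0, 73/9) → Z = 146/3
  (3, 0) → Z = 18
  (0, 7/3) → Z = 14

The binding constraints are x = 0 and 7x + 9y = 21.
Solving simultaneously gives x = 0, y = 7/3.

x = 0, y = 7/3, minimum Z = 14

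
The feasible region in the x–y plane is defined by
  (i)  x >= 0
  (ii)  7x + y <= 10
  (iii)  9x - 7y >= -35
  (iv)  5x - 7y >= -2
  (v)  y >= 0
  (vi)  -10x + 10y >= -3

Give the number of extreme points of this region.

The feasible vertices (each the meet of two boundaries and inside every other half-plane) are:
  (0, 2/7)
  (0, 0)
  (34/27, 32/27)
  (103/80, 79/80)
  (3/10, 0)

5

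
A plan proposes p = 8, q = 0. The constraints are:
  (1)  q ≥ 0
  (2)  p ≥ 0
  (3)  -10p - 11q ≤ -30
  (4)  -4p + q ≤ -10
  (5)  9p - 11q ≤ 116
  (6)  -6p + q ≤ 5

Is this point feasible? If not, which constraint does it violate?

feasible

(1): 0 ≥ 0 ✓
(2): 8 ≥ 0 ✓
(3): -80 ≤ -30 ✓
(4): -32 ≤ -10 ✓
(5): 72 ≤ 116 ✓
(6): -48 ≤ 5 ✓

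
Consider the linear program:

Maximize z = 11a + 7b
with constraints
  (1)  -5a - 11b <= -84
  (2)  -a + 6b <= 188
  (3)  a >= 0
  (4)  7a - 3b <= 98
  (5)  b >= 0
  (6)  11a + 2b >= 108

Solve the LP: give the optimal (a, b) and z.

a = 384/13, b = 1414/39, maximum z = 22570/39

Extreme points and z = 11a + 7b:
  (665/46, 49/46) → z = 3829/23
  (340/37, 128/37) → z = 4636/37
  (384/13, 1414/39) → z = 22570/39
  (4, 32) → z = 268

The binding constraints are -a + 6b = 188 and 7a - 3b = 98.
Solving simultaneously gives a = 384/13, b = 1414/39.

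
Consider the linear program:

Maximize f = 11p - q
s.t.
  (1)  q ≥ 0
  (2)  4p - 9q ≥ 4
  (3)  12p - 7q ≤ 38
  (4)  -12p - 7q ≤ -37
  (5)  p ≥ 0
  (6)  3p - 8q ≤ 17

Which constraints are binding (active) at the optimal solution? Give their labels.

Vertices and f = 11p - q:
  (19/6, 0) → f = 209/6
  (37/12, 0) → f = 407/12
  (157/40, 13/10) → f = 335/8
  (361/136, 25/34) → f = 3871/136

The maximum is at (157/40, 13/10). Substituting into each constraint, equality holds for (2) and (3); the remaining constraints have slack.

(2) and (3)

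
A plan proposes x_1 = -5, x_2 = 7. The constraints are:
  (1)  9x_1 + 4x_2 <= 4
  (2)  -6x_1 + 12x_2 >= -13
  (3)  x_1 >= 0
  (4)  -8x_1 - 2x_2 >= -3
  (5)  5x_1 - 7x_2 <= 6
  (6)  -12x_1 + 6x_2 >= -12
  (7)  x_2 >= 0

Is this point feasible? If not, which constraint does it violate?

not feasible — violates (3)

Constraint (3): x_1 = -5, which is not ≥ 0. All other constraints are satisfied.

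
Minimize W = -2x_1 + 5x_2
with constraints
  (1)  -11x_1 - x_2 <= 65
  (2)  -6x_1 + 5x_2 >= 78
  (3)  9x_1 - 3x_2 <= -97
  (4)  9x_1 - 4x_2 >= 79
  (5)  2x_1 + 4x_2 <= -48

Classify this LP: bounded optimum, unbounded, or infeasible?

The boundaries 9x_1 - 4x_2 = 79 and 2x_1 + 4x_2 = -48 meet at (31/11, -295/22), but that point violates -6x_1 + 5x_2 ≥ 78. Every candidate vertex is excluded by some other constraint, so the feasible region is empty.

infeasible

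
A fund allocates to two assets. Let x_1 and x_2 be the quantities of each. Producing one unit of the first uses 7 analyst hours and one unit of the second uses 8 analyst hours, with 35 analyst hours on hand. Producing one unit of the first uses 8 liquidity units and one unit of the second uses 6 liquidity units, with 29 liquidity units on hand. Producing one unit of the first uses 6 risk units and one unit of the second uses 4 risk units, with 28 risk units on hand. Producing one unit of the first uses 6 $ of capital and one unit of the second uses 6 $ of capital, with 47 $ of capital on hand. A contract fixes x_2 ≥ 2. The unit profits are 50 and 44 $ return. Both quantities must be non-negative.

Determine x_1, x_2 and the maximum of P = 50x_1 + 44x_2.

The binding constraints are 7x_1 + 8x_2 = 35 and 8x_1 + 6x_2 = 29.
Solving simultaneously gives x_1 = 1, x_2 = 7/2.

x_1 = 1, x_2 = 7/2, maximum P = 204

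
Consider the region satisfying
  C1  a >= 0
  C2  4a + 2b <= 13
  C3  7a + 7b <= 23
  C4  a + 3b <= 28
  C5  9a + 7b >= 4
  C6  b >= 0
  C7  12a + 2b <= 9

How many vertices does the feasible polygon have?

Pairwise boundary intersections that survive every other constraint:
  (0, 23/7)
  (0, 4/7)
  (17/70, 213/70)
  (4/9, 0)
  (3/4, 0)

5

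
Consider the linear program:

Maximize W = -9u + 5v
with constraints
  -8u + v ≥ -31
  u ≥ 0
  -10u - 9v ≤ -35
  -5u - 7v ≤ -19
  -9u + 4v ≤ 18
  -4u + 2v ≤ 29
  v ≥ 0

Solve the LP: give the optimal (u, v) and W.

Feasible corners and W = -9u + 5v:
  (142/23, 423/23) → W = 837/23
  (31/8, 0) → W = -279/8
  (0, 35/9) → W = 175/9
  (0, 9/2) → W = 45/2
  (74/25, 3/5) → W = -591/25
  (19/5, 0) → W = -171/5

The optimum lies where -8u + v = -31 and -9u + 4v = 18.
Solving simultaneously gives u = 142/23, v = 423/23.

u = 142/23, v = 423/23, maximum W = 837/23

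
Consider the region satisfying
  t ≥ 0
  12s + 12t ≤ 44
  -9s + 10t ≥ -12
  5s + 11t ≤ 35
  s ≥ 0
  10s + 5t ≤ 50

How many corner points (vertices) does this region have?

The feasible vertices (each the meet of two boundaries and inside every other half-plane) are:
  (4/3, 0)
  (0, 0)
  (146/57, 21/19)
  (8/9, 25/9)
  (0, 35/11)

5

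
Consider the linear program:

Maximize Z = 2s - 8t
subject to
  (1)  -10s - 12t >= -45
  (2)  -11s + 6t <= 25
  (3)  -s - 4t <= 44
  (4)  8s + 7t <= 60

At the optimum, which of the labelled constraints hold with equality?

(3) and (4)

Corner points and Z = 2s - 8t:
  (-5/32, 745/192) → Z = -1505/48
  (405/26, -120/13) → Z = 105
  (-182/25, -459/50) → Z = 1472/25
  (548/25, -412/25) → Z = 4392/25

The maximum is at (548/25, -412/25). Substituting into each constraint, equality holds for (3) and (4); the remaining constraints have slack.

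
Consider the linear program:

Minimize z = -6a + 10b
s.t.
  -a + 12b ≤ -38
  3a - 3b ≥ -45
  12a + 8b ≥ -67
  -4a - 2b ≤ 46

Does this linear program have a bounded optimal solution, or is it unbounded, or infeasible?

unbounded

From the feasible point (-125/38, -523/152), moving in the direction (12, 1) keeps every constraint satisfied while z decreases without bound.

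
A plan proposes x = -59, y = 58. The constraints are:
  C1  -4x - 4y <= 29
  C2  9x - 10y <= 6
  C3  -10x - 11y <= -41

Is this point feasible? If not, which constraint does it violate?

C1: 4 ≤ 29 ✓
C2: -1111 ≤ 6 ✓
C3: -48 ≤ -41 ✓

feasible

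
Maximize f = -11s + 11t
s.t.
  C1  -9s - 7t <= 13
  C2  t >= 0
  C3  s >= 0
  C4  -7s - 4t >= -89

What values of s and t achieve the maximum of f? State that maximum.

s = 0, t = 89/4, maximum f = 979/4

Corner points and f = -11s + 11t:
  (0, 0) → f = 0
  (89/7, 0) → f = -979/7
  (0, 89/4) → f = 979/4

The optimum lies where s = 0 and -7s - 4t = -89.
Solving simultaneously gives s = 0, t = 89/4.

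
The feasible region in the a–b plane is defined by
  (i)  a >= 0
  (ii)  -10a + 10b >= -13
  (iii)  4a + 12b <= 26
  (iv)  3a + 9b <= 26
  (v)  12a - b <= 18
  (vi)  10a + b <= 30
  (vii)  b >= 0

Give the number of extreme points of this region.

5

Of the 20 pairwise boundary intersections, those satisfying every inequality are:
  (0, 13/6)
  (0, 0)
  (167/110, 12/55)
  (13/10, 0)
  (121/74, 60/37)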